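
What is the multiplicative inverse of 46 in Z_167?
Since 167 is prime, by Fermat 46^(-1) ≡ 46^{165} ≡ 69 (mod 167). Verify: 46 × 69 = 3174 ≡ 1 (mod 167)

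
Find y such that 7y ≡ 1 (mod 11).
Since 11 is prime, by Fermat 7^(-1) ≡ 7^{9} ≡ 8 (mod 11). Verify: 7 × 8 = 56 ≡ 1 (mod 11)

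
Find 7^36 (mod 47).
By repeated squaring (mod 47): 7^{1}≡7, 7^{2}≡2, 7^{4}≡4, 7^{8}≡16, 7^{16}≡21, 7^{32}≡18. Then 7^{36} = 7^{32+4} ≡ 18 × 4 ≡ 25 (mod 47)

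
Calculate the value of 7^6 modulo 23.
By repeated squaring mod 23: 7^{1}≡7, 7^{2}≡3, 7^{4}≡9. Then 7^{6} = 7^{4+2} ≡ 9 × 3 ≡ 4 mod 23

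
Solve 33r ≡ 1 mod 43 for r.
Since 43 is prime, by Fermat 33^(-1) ≡ 33^{41} ≡ 30 mod 43. Verify: 33 × 30 = 990 ≡ 1 mod 43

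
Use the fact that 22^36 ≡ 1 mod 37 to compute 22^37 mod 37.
By Fermat: 22^{36} ≡ 1 mod 37. So 22^{37} = 22^{36} · 22^{1} ≡ 22^{1} ≡ 22 mod 37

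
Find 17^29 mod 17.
By repeated squaring mod 17: 17^{1}≡0, 17^{2}≡0, 17^{4}≡0, 17^{8}≡0, 17^{16}≡0. Then 17^{29} = 17^{16+8+4+1} ≡ 0 × 0 × 0 × 0 ≡ 0 mod 17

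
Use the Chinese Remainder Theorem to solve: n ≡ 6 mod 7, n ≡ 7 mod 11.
M = 7 × 11 = 77. M₁ = 11, y₁ ≡ 2 mod 7. M₂ = 7, y₂ ≡ 8 mod 11. n = 6×11×2 + 7×7×8 ≡ 62 mod 77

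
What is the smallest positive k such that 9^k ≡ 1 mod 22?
Powers of 9 mod 22: 9^1≡9, 9^2≡15, 9^3≡3, 9^4≡5, 9^5≡1. Order = 5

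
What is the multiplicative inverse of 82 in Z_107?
Since 107 is prime, by Fermat 82^(-1) ≡ 82^{105} ≡ 77 (mod 107). Verify: 82 × 77 = 6314 ≡ 1 (mod 107)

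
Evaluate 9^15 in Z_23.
By repeated squaring (mod 23): 9^{1}≡9, 9^{2}≡12, 9^{4}≡6, 9^{8}≡13. Then 9^{15} = 9^{8+4+2+1} ≡ 13 × 6 × 12 × 9 ≡ 6 (mod 23)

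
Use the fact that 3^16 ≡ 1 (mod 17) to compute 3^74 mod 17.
By Fermat: 3^{16} ≡ 1 (mod 17). 74 = 4×16 + 10. So 3^{74} ≡ 3^{10} ≡ 8 (mod 17)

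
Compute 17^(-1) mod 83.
Since 83 is prime, by Fermat 17^(-1) ≡ 17^{81} ≡ 44 mod 83. Verify: 17 × 44 = 748 ≡ 1 mod 83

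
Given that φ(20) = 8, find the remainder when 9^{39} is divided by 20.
By Euler: 9^{8} ≡ 1 (mod 20) since gcd(9, 20) = 1. 39 = 4×8 + 7. So 9^{39} ≡ 9^{7} ≡ 9 (mod 20)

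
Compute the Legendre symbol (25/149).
(25/149) = 25^{74} mod 149 = 1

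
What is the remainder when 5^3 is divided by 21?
5^{3} = 125 ≡ 20 mod 21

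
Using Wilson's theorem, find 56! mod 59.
(58)! = (56)! × (57) × (58) ≡ -1 (mod 59). So (56)! ≡ -1 × [(58)(57)]^(-1) ≡ 29 (mod 59)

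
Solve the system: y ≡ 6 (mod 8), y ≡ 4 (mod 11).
M = 8 × 11 = 88. M₁ = 11, y₁ ≡ 3 (mod 8). M₂ = 8, y₂ ≡ 7 (mod 11). y = 6×11×3 + 4×8×7 ≡ 70 (mod 88)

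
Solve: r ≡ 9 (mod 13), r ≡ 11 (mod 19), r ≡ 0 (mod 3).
M = 13 × 19 × 3 = 741. M₁ = 57, y₁ ≡ 8 (mod 13). M₂ = 39, y₂ ≡ 1 (mod 19). M₃ = 247, y₃ ≡ 1 (mod 3). r = 9×57×8 + 11×39×1 + 0×247×1 ≡ 87 (mod 741)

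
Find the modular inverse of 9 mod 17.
Since 17 is prime, by Fermat 9^(-1) ≡ 9^{15} ≡ 2 (mod 17). Verify: 9 × 2 = 18 ≡ 1 (mod 17)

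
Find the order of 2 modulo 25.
Powers of 2 mod 25: 2^1≡2, 2^2≡4, 2^3≡8, 2^4≡16, 2^5≡7, 2^6≡14, 2^7≡3, 2^8≡6, 2^9≡12, 2^10≡24, 2^11≡23, 2^12≡21, 2^13≡17, 2^14≡9, 2^15≡18, 2^16≡11, 2^17≡22, 2^18≡19, 2^19≡13, 2^20≡1. ord_25(2) = 20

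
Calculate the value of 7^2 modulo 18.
7^{2} = 49 ≡ 13 (mod 18)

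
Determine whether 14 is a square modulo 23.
By Euler's criterion: 14^{11} ≡ 22 mod 23. Since this equals -1 (≡ 22), 14 is not a QR.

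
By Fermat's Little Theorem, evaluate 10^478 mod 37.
By Fermat: 10^{36} ≡ 1 mod 37. 478 ≡ 10 mod 36. So 10^{478} ≡ 10^{10} ≡ 10 mod 37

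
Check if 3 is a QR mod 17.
By Euler's criterion: 3^{8} ≡ 16 (mod 17). Since this equals -1 (≡ 16), 3 is not a QR.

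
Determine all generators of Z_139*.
There are φ(138) = 44 primitive roots mod 139: {2, 3, 12, 15, 17, 18, 19, 21, 22, 26, 32, 40, 50, 53, 56, 58, 61, 68, 70, 72, 73, 85, 88, 90, 92, 93, 98, 101, 102, 104, 108, 109, 110, 111, 114, 115, 119, 123, 126, 128, 130, 132, 134, 135}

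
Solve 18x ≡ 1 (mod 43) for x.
Since 43 is prime, by Fermat 18^(-1) ≡ 18^{41} ≡ 12 (mod 43). Verify: 18 × 12 = 216 ≡ 1 (mod 43)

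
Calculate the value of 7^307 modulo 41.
Using Fermat: 7^{40} ≡ 1 (mod 41). 307 ≡ 27 (mod 40). So 7^{307} ≡ 7^{27} ≡ 24 (mod 41)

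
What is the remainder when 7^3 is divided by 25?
7^{3} = 343 ≡ 18 mod 25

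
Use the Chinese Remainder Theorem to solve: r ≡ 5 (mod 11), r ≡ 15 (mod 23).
M = 11 × 23 = 253. M₁ = 23, y₁ ≡ 1 (mod 11). M₂ = 11, y₂ ≡ 21 (mod 23). r = 5×23×1 + 15×11×21 ≡ 38 (mod 253)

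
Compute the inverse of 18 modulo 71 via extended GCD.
Extended GCD: 18(4) + 71(-1) = 1. So 18^(-1) ≡ 4 (mod 71). Verify: 18 × 4 = 72 ≡ 1 (mod 71)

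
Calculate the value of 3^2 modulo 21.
3^{2} = 9 ≡ 9 mod 21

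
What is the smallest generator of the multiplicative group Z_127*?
g = 3. Powers: [3, 9, 27, 81, 116, 94, 28, 84, 125, ...] generates all 126 non-zero residues.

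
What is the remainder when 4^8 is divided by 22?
By repeated squaring (mod 22): 4^{1}≡4, 4^{2}≡16, 4^{4}≡14, 4^{8}≡20. So 4^{8} ≡ 20 (mod 22)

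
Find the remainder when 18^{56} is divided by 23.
By Fermat: 18^{22} ≡ 1 mod 23. 56 = 2×22 + 12. So 18^{56} ≡ 18^{12} ≡ 18 mod 23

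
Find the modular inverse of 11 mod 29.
Since 29 is prime, by Fermat 11^(-1) ≡ 11^{27} ≡ 8 mod 29. Verify: 11 × 8 = 88 ≡ 1 mod 29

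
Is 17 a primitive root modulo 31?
ord_31(17) divides 30. For each prime q|30: 17^{15}≡30, 17^{10}≡25, 17^{6}≡8, none ≡ 1. So 17 has order 30 and is a primitive root mod 31.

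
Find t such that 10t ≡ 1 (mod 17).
Since 17 is prime, by Fermat 10^(-1) ≡ 10^{15} ≡ 12 (mod 17). Verify: 10 × 12 = 120 ≡ 1 (mod 17)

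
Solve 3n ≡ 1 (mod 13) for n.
Since 13 is prime, by Fermat 3^(-1) ≡ 3^{11} ≡ 9 (mod 13). Verify: 3 × 9 = 27 ≡ 1 (mod 13)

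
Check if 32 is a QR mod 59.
By Euler's criterion: 32^{29} ≡ 58 mod 59. Since this equals -1 (≡ 58), 32 is not a QR.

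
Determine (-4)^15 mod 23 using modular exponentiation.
By repeated squaring mod 23: (-4)^{1}≡19, (-4)^{2}≡16, (-4)^{4}≡3, (-4)^{8}≡9. Then (-4)^{15} = (-4)^{8+4+2+1} ≡ 9 × 3 × 16 × 19 ≡ 20 mod 23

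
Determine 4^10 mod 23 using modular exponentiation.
By repeated squaring (mod 23): 4^{1}≡4, 4^{2}≡16, 4^{4}≡3, 4^{8}≡9. Then 4^{10} = 4^{8+2} ≡ 9 × 16 ≡ 6 (mod 23)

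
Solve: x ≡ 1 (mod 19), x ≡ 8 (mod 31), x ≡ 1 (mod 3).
M = 19 × 31 × 3 = 1767. M₁ = 93, y₁ ≡ 9 (mod 19). M₂ = 57, y₂ ≡ 6 (mod 31). M₃ = 589, y₃ ≡ 1 (mod 3). x = 1×93×9 + 8×57×6 + 1×589×1 ≡ 628 (mod 1767)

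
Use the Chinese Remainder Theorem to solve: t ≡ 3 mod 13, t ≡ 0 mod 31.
M = 13 × 31 = 403. M₁ = 31, y₁ ≡ 8 mod 13. M₂ = 13, y₂ ≡ 12 mod 31. t = 3×31×8 + 0×13×12 ≡ 341 mod 403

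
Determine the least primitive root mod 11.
g = 2. Powers: [2, 4, 8, 5, 10, 9, ...] generates all 10 non-zero residues.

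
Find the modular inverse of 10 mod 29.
Since 29 is prime, by Fermat 10^(-1) ≡ 10^{27} ≡ 3 (mod 29). Verify: 10 × 3 = 30 ≡ 1 (mod 29)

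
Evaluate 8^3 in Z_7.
8^{3} = 512 ≡ 1 mod 7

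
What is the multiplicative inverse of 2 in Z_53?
Since 53 is prime, by Fermat 2^(-1) ≡ 2^{51} ≡ 27 mod 53. Verify: 2 × 27 = 54 ≡ 1 mod 53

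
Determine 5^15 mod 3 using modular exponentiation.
Using Fermat: 5^{2} ≡ 1 (mod 3). 15 ≡ 1 (mod 2). So 5^{15} ≡ 5^{1} ≡ 2 (mod 3)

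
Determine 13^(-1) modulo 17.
Since 17 is prime, by Fermat 13^(-1) ≡ 13^{15} ≡ 4 mod 17. Verify: 13 × 4 = 52 ≡ 1 mod 17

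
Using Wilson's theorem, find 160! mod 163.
(162)! = (160)! × (161) × (162) ≡ -1 mod 163. So (160)! ≡ -1 × [(162)(161)]^(-1) ≡ 81 mod 163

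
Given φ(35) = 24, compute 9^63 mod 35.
By Euler: 9^{24} ≡ 1 (mod 35) since gcd(9, 35) = 1. 63 = 2×24 + 15. So 9^{63} ≡ 9^{15} ≡ 29 (mod 35)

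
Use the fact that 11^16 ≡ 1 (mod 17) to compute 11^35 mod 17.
By Fermat: 11^{16} ≡ 1 (mod 17). 35 = 2×16 + 3. So 11^{35} ≡ 11^{3} ≡ 5 (mod 17)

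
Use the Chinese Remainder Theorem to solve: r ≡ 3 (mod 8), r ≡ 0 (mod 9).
M = 8 × 9 = 72. M₁ = 9, y₁ ≡ 1 (mod 8). M₂ = 8, y₂ ≡ 8 (mod 9). r = 3×9×1 + 0×8×8 ≡ 27 (mod 72)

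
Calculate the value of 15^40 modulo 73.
By repeated squaring (mod 73): 15^{1}≡15, 15^{2}≡6, 15^{4}≡36, 15^{8}≡55, 15^{16}≡32, 15^{32}≡2. Then 15^{40} = 15^{32+8} ≡ 2 × 55 ≡ 37 (mod 73)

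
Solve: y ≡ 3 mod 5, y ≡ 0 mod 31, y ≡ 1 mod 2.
M = 5 × 31 × 2 = 310. M₁ = 62, y₁ ≡ 3 mod 5. M₂ = 10, y₂ ≡ 28 mod 31. M₃ = 155, y₃ ≡ 1 mod 2. y = 3×62×3 + 0×10×28 + 1×155×1 ≡ 93 mod 310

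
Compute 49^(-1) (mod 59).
Since 59 is prime, by Fermat 49^(-1) ≡ 49^{57} ≡ 53 (mod 59). Verify: 49 × 53 = 2597 ≡ 1 (mod 59)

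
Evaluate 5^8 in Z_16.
By repeated squaring mod 16: 5^{1}≡5, 5^{2}≡9, 5^{4}≡1, 5^{8}≡1. So 5^{8} ≡ 1 mod 16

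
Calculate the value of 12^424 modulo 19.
Using Fermat: 12^{18} ≡ 1 mod 19. 424 ≡ 10 mod 18. So 12^{424} ≡ 12^{10} ≡ 7 mod 19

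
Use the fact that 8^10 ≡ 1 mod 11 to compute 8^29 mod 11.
By Fermat: 8^{10} ≡ 1 mod 11. 29 = 2×10 + 9. So 8^{29} ≡ 8^{9} ≡ 7 mod 11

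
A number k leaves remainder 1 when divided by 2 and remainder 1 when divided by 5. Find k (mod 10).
M = 2 × 5 = 10. M₁ = 5, y₁ ≡ 1 (mod 2). M₂ = 2, y₂ ≡ 3 (mod 5). k = 1×5×1 + 1×2×3 ≡ 1 (mod 10)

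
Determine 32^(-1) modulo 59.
Since 59 is prime, by Fermat 32^(-1) ≡ 32^{57} ≡ 24 (mod 59). Verify: 32 × 24 = 768 ≡ 1 (mod 59)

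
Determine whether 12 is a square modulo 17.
By Euler's criterion: 12^{8} ≡ 16 mod 17. Since this equals -1 (≡ 16), 12 is not a QR.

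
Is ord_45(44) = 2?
Powers of 44 mod 45: 44^1≡44, 44^2≡1. First k with 44^k≡1 is k=2. Yes, ord_45(44) = 2.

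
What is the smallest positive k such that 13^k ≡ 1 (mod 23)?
Powers of 13 mod 23: 13^1≡13, 13^2≡8, 13^3≡12, 13^4≡18, 13^5≡4, 13^6≡6, 13^7≡9, 13^8≡2, 13^9≡3, 13^10≡16, 13^11≡1. So the order of 13 is 11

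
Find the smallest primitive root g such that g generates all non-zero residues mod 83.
g = 2. Powers: [2, 4, 8, 16, 32, 64, 45, ...] generates all 82 non-zero residues.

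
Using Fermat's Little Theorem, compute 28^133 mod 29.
By Fermat: 28^{28} ≡ 1 mod 29. 133 = 4×28 + 21. So 28^{133} ≡ 28^{21} ≡ 28 mod 29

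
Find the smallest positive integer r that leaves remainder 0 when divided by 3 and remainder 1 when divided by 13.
M = 3 × 13 = 39. M₁ = 13, y₁ ≡ 1 mod 3. M₂ = 3, y₂ ≡ 9 mod 13. r = 0×13×1 + 1×3×9 ≡ 27 mod 39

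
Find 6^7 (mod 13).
By repeated squaring (mod 13): 6^{1}≡6, 6^{2}≡10, 6^{4}≡9. Then 6^{7} = 6^{4+2+1} ≡ 9 × 10 × 6 ≡ 7 (mod 13)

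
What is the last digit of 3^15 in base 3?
By repeated squaring mod 3: 3^{1}≡0, 3^{2}≡0, 3^{4}≡0, 3^{8}≡0. Then 3^{15} = 3^{8+4+2+1} ≡ 0 × 0 × 0 × 0 ≡ 0 mod 3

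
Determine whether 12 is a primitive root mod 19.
12^{6} ≡ 1 mod 19 and 6 < 18, so ord_19(12) = 6 ≠ 18 and 12 is not a primitive root.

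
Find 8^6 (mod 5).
Using Fermat: 8^{4} ≡ 1 (mod 5). 6 ≡ 2 (mod 4). So 8^{6} ≡ 8^{2} ≡ 4 (mod 5)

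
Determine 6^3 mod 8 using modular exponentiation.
6^{3} = 216 ≡ 0 mod 8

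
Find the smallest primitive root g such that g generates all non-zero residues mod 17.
g = 3. For each prime q|16: 3^{8}≡16, none ≡ 1, so ord_17(3) = 16 and 3 is a primitive root.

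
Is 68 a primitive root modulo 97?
ord_97(68) divides 96. For each prime q|96: 68^{48}≡96, 68^{32}≡35, none ≡ 1. So 68 has order 96 and is a primitive root mod 97.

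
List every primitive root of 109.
There are φ(108) = 36 primitive roots mod 109: {6, 10, 11, 13, 14, 18, 24, 30, 37, 39, 40, 42, 44, 47, 50, 51, 52, 53, 56, 57, 58, 59, 62, 65, 67, 69, 70, 72, 79, 85, 91, 95, 96, 98, 99, 103}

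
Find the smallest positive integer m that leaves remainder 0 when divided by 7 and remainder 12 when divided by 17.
M = 7 × 17 = 119. M₁ = 17, y₁ ≡ 5 mod 7. M₂ = 7, y₂ ≡ 5 mod 17. m = 0×17×5 + 12×7×5 ≡ 63 mod 119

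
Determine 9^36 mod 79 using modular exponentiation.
By repeated squaring mod 79: 9^{1}≡9, 9^{2}≡2, 9^{4}≡4, 9^{8}≡16, 9^{16}≡19, 9^{32}≡45. Then 9^{36} = 9^{32+4} ≡ 45 × 4 ≡ 22 mod 79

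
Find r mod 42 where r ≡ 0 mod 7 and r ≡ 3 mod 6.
M = 7 × 6 = 42. M₁ = 6, y₁ ≡ 6 mod 7. M₂ = 7, y₂ ≡ 1 mod 6. r = 0×6×6 + 3×7×1 ≡ 21 mod 42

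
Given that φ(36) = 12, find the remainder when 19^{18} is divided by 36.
By Euler: 19^{12} ≡ 1 (mod 36) since gcd(19, 36) = 1. 18 = 1×12 + 6. So 19^{18} ≡ 19^{6} ≡ 1 (mod 36)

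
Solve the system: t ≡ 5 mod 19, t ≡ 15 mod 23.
M = 19 × 23 = 437. M₁ = 23, y₁ ≡ 5 mod 19. M₂ = 19, y₂ ≡ 17 mod 23. t = 5×23×5 + 15×19×17 ≡ 176 mod 437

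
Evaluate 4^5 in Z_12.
By repeated squaring (mod 12): 4^{1}≡4, 4^{2}≡4, 4^{4}≡4. Then 4^{5} = 4^{4+1} ≡ 4 × 4 ≡ 4 (mod 12)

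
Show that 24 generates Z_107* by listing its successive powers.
24^1, 24^2, ..., 24^{106} mod 107: [24, 41, 21, 76, 5, 13, 98, 105, 59, 25, 65, 62, 97, 81, 18, 4, 96, 57, 84, 90, 20, 52, 71, 99, 22, 100, 46, 34, 67, 3, 72, 16, 63, 14, 15, 39, 80, 101, 70, 75, 88, 79, 77, 29, 54, 12, 74, 64, 38, 56, 60, 49, 106, 83, 66, 86, 31, 102, 94, 9, 2, 48, 82, 42, 45, 10, 26, 89, 103, 11, 50, 23, 17, 87, 55, 36, 8, 85, 7, 61, 73, 40, 104, 35, 91, 44, 93, 92, 68, 27, 6, 37, 32, 19, 28, 30, 78, 53, 95, 33, 43, 69, 51, 47, 58, 1]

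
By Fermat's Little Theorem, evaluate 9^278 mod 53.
By Fermat: 9^{52} ≡ 1 mod 53. 278 ≡ 18 mod 52. So 9^{278} ≡ 9^{18} ≡ 46 mod 53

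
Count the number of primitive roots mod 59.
Number of primitive roots mod 59 = φ(p-1) = φ(58) = 28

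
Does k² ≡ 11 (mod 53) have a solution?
By Euler's criterion: 11^{26} ≡ 1 (mod 53). Since this equals 1, 11 is a QR.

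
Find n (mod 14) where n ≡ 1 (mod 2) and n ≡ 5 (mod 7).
M = 2 × 7 = 14. M₁ = 7, y₁ ≡ 1 (mod 2). M₂ = 2, y₂ ≡ 4 (mod 7). n = 1×7×1 + 5×2×4 ≡ 5 (mod 14)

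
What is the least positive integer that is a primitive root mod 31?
g = 3. Powers: [3, 9, 27, 19, 26, 16, 17, 20, 29, 25, ...] generates all 30 non-zero residues.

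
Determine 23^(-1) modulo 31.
Since 31 is prime, by Fermat 23^(-1) ≡ 23^{29} ≡ 27 (mod 31). Verify: 23 × 27 = 621 ≡ 1 (mod 31)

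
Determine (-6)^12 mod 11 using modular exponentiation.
Using Fermat: (-6)^{10} ≡ 1 mod 11. 12 ≡ 2 mod 10. So (-6)^{12} ≡ (-6)^{2} ≡ 3 mod 11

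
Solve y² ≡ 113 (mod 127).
The square roots of 113 mod 127 are 42 and 85. Verify: 42² = 1764 ≡ 113 (mod 127)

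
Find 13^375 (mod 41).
Using Fermat: 13^{40} ≡ 1 (mod 41). 375 ≡ 15 (mod 40). So 13^{375} ≡ 13^{15} ≡ 14 (mod 41)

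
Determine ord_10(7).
Powers of 7 mod 10: 7^1≡7, 7^2≡9, 7^3≡3, 7^4≡1. Order = 4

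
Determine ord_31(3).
Powers of 3 mod 31: 3^1≡3, 3^2≡9, 3^3≡27, 3^4≡19, 3^5≡26, 3^6≡16, 3^7≡17, 3^8≡20, 3^9≡29, 3^10≡25, 3^11≡13, 3^12≡8, 3^13≡24, 3^14≡10, 3^15≡30, 3^16≡28, 3^17≡22, 3^18≡4, 3^19≡12, 3^20≡5, 3^21≡15, 3^22≡14, 3^23≡11, 3^24≡2, 3^25≡6, 3^26≡18, 3^27≡23, 3^28≡7, 3^29≡21, 3^30≡1. Order = 30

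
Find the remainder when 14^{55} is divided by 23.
By Fermat: 14^{22} ≡ 1 mod 23. 55 = 2×22 + 11. So 14^{55} ≡ 14^{11} ≡ 22 mod 23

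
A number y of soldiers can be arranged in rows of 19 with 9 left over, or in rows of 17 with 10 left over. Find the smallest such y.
M = 19 × 17 = 323. M₁ = 17, y₁ ≡ 9 (mod 19). M₂ = 19, y₂ ≡ 9 (mod 17). y = 9×17×9 + 10×19×9 ≡ 180 (mod 323)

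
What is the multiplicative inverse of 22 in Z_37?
Since 37 is prime, by Fermat 22^(-1) ≡ 22^{35} ≡ 32 mod 37. Verify: 22 × 32 = 704 ≡ 1 mod 37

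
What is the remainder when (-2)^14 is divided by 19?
By repeated squaring (mod 19): (-2)^{1}≡17, (-2)^{2}≡4, (-2)^{4}≡16, (-2)^{8}≡9. Then (-2)^{14} = (-2)^{8+4+2} ≡ 9 × 16 × 4 ≡ 6 (mod 19)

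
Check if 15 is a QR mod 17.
By Euler's criterion: 15^{8} ≡ 1 (mod 17). Since this equals 1, 15 is a QR.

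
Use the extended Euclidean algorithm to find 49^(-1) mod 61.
Extended GCD: 49(5) + 61(-4) = 1. So 49^(-1) ≡ 5 mod 61. Verify: 49 × 5 = 245 ≡ 1 mod 61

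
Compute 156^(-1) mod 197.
Since 197 is prime, by Fermat 156^(-1) ≡ 156^{195} ≡ 24 mod 197. Verify: 156 × 24 = 3744 ≡ 1 mod 197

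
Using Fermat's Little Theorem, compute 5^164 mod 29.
By Fermat: 5^{28} ≡ 1 (mod 29). 164 = 5×28 + 24. So 5^{164} ≡ 5^{24} ≡ 20 (mod 29)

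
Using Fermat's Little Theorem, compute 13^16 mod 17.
By Fermat's Little Theorem, 13^{16} ≡ 1 (mod 17) since 17 is prime and gcd(13, 17) = 1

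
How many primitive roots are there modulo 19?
Number of primitive roots mod 19 = φ(p-1) = φ(18) = 6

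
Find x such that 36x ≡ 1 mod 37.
Since 37 is prime, by Fermat 36^(-1) ≡ 36^{35} ≡ 36 mod 37. Verify: 36 × 36 = 1296 ≡ 1 mod 37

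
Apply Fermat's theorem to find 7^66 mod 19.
By Fermat: 7^{18} ≡ 1 mod 19. 66 = 3×18 + 12. So 7^{66} ≡ 7^{12} ≡ 1 mod 19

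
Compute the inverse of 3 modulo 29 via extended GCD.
Extended GCD: 3(10) + 29(-1) = 1. So 3^(-1) ≡ 10 mod 29. Verify: 3 × 10 = 30 ≡ 1 mod 29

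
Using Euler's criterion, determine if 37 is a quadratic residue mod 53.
By Euler's criterion: 37^{26} ≡ 1 (mod 53). Since this equals 1, 37 is a QR.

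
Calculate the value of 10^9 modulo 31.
By repeated squaring mod 31: 10^{1}≡10, 10^{2}≡7, 10^{4}≡18, 10^{8}≡14. Then 10^{9} = 10^{8+1} ≡ 14 × 10 ≡ 16 mod 31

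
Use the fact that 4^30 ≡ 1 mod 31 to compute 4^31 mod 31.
By Fermat: 4^{30} ≡ 1 mod 31. So 4^{31} = 4^{30} · 4^{1} ≡ 4^{1} ≡ 4 mod 31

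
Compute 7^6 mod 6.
By repeated squaring mod 6: 7^{1}≡1, 7^{2}≡1, 7^{4}≡1. Then 7^{6} = 7^{4+2} ≡ 1 × 1 ≡ 1 mod 6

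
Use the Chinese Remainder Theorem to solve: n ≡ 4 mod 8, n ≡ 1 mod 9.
M = 8 × 9 = 72. M₁ = 9, y₁ ≡ 1 mod 8. M₂ = 8, y₂ ≡ 8 mod 9. n = 4×9×1 + 1×8×8 ≡ 28 mod 72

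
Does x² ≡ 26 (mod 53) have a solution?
By Euler's criterion: 26^{26} ≡ 52 (mod 53). Since this equals -1 (≡ 52), 26 is not a QR.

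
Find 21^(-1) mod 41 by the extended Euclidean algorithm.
Extended GCD: 21(2) + 41(-1) = 1. So 21^(-1) ≡ 2 mod 41. Verify: 21 × 2 = 42 ≡ 1 mod 41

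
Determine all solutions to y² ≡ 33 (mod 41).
The square roots of 33 mod 41 are 19 and 22. Verify: 19² = 361 ≡ 33 (mod 41)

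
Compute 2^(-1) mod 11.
Since 11 is prime, by Fermat 2^(-1) ≡ 2^{9} ≡ 6 mod 11. Verify: 2 × 6 = 12 ≡ 1 mod 11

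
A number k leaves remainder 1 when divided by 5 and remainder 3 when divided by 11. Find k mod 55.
M = 5 × 11 = 55. M₁ = 11, y₁ ≡ 1 mod 5. M₂ = 5, y₂ ≡ 9 mod 11. k = 1×11×1 + 3×5×9 ≡ 36 mod 55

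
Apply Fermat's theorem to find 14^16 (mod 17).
By Fermat's Little Theorem, 14^{16} ≡ 1 (mod 17) since 17 is prime and gcd(14, 17) = 1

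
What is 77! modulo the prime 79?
(78)! = (77)! × (78) ≡ -1 mod 79. So (77)! ≡ -1 × (78)^(-1) ≡ (-1)×(-1) = 1 mod 79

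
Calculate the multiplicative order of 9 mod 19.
Powers of 9 mod 19: 9^1≡9, 9^2≡5, 9^3≡7, 9^4≡6, 9^5≡16, 9^6≡11, 9^7≡4, 9^8≡17, 9^9≡1. So the order of 9 is 9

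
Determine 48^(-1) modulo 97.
Since 97 is prime, by Fermat 48^(-1) ≡ 48^{95} ≡ 95 mod 97. Verify: 48 × 95 = 4560 ≡ 1 mod 97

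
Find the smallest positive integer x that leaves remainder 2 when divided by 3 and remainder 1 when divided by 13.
M = 3 × 13 = 39. M₁ = 13, y₁ ≡ 1 mod 3. M₂ = 3, y₂ ≡ 9 mod 13. x = 2×13×1 + 1×3×9 ≡ 14 mod 39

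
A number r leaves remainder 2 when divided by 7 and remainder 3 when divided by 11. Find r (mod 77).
M = 7 × 11 = 77. M₁ = 11, y₁ ≡ 2 (mod 7). M₂ = 7, y₂ ≡ 8 (mod 11). r = 2×11×2 + 3×7×8 ≡ 58 (mod 77)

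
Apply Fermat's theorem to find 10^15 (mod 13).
By Fermat: 10^{12} ≡ 1 (mod 13). So 10^{15} = 10^{12} · 10^{3} ≡ 10^{3} ≡ 12 (mod 13)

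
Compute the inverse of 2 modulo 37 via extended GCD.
Extended GCD: 2(-18) + 37(1) = 1. So 2^(-1) ≡ -18 ≡ 19 mod 37. Verify: 2 × 19 = 38 ≡ 1 mod 37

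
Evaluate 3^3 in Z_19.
3^{3} = 27 ≡ 8 mod 19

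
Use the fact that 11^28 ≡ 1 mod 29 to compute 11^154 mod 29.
By Fermat: 11^{28} ≡ 1 mod 29. 154 = 5×28 + 14. So 11^{154} ≡ 11^{14} ≡ 28 mod 29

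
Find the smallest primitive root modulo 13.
g = 2. Powers: [2, 4, 8, 3, 6, 12, 11, ...] generates all 12 non-zero residues.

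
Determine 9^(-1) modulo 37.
Since 37 is prime, by Fermat 9^(-1) ≡ 9^{35} ≡ 33 (mod 37). Verify: 9 × 33 = 297 ≡ 1 (mod 37)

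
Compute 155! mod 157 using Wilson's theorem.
(156)! = (155)! × (156) ≡ -1 mod 157. So (155)! ≡ -1 × (156)^(-1) ≡ (-1)×(-1) = 1 mod 157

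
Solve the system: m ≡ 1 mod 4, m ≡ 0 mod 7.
M = 4 × 7 = 28. M₁ = 7, y₁ ≡ 3 mod 4. M₂ = 4, y₂ ≡ 2 mod 7. m = 1×7×3 + 0×4×2 ≡ 21 mod 28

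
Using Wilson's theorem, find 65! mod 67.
(66)! = (65)! × (66) ≡ -1 mod 67. So (65)! ≡ -1 × (66)^(-1) ≡ (-1)×(-1) = 1 mod 67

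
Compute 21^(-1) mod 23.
Since 23 is prime, by Fermat 21^(-1) ≡ 21^{21} ≡ 11 mod 23. Verify: 21 × 11 = 231 ≡ 1 mod 23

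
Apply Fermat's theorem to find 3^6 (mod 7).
By Fermat's Little Theorem, 3^{6} ≡ 1 (mod 7) since 7 is prime and gcd(3, 7) = 1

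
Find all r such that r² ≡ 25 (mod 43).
The square roots of 25 mod 43 are 38 and 5. Verify: 38² = 1444 ≡ 25 (mod 43)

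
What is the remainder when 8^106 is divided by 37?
Using Fermat: 8^{36} ≡ 1 (mod 37). 106 ≡ 34 (mod 36). So 8^{106} ≡ 8^{34} ≡ 11 (mod 37)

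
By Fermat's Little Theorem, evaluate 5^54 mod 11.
By Fermat: 5^{10} ≡ 1 (mod 11). 54 = 5×10 + 4. So 5^{54} ≡ 5^{4} ≡ 9 (mod 11)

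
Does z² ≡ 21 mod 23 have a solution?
By Euler's criterion: 21^{11} ≡ 22 mod 23. Since this equals -1 (≡ 22), 21 is not a QR.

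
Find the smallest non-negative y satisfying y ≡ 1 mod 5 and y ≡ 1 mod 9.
M = 5 × 9 = 45. M₁ = 9, y₁ ≡ 4 mod 5. M₂ = 5, y₂ ≡ 2 mod 9. y = 1×9×4 + 1×5×2 ≡ 1 mod 45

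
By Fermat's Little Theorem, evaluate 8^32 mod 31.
By Fermat: 8^{30} ≡ 1 mod 31. So 8^{32} = 8^{30} · 8^{2} ≡ 8^{2} ≡ 2 mod 31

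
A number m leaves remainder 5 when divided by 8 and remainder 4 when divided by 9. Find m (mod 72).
M = 8 × 9 = 72. M₁ = 9, y₁ ≡ 1 (mod 8). M₂ = 8, y₂ ≡ 8 (mod 9). m = 5×9×1 + 4×8×8 ≡ 13 (mod 72)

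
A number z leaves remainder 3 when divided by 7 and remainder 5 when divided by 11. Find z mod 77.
M = 7 × 11 = 77. M₁ = 11, y₁ ≡ 2 mod 7. M₂ = 7, y₂ ≡ 8 mod 11. z = 3×11×2 + 5×7×8 ≡ 38 mod 77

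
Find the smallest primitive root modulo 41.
g = 6. For each prime q|40: 6^{20}≡40, 6^{8}≡10, none ≡ 1, so ord_41(6) = 40 and 6 is a primitive root.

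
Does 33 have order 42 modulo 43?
ord_43(33) divides 42. For each prime q|42: 33^{21}≡42, 33^{14}≡36, 33^{6}≡35, none ≡ 1. So 33 has order 42 and is a primitive root mod 43.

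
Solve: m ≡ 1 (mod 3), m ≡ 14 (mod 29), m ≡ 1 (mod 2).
M = 3 × 29 × 2 = 174. M₁ = 58, y₁ ≡ 1 (mod 3). M₂ = 6, y₂ ≡ 5 (mod 29). M₃ = 87, y₃ ≡ 1 (mod 2). m = 1×58×1 + 14×6×5 + 1×87×1 ≡ 43 (mod 174)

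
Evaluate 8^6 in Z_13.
By repeated squaring (mod 13): 8^{1}≡8, 8^{2}≡12, 8^{4}≡1. Then 8^{6} = 8^{4+2} ≡ 1 × 12 ≡ 12 (mod 13)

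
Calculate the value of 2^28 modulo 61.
By repeated squaring (mod 61): 2^{1}≡2, 2^{2}≡4, 2^{4}≡16, 2^{8}≡12, 2^{16}≡22. Then 2^{28} = 2^{16+8+4} ≡ 22 × 12 × 16 ≡ 15 (mod 61)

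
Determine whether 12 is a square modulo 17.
By Euler's criterion: 12^{8} ≡ 16 (mod 17). Since this equals -1 (≡ 16), 12 is not a QR.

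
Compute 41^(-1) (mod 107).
Since 107 is prime, by Fermat 41^(-1) ≡ 41^{105} ≡ 47 (mod 107). Verify: 41 × 47 = 1927 ≡ 1 (mod 107)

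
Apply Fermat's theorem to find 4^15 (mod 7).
By Fermat: 4^{6} ≡ 1 (mod 7). 15 = 2×6 + 3. So 4^{15} ≡ 4^{3} ≡ 1 (mod 7)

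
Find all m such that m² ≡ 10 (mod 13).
The square roots of 10 mod 13 are 7 and 6. Verify: 7² = 49 ≡ 10 (mod 13)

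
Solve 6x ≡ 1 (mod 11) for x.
Since 11 is prime, by Fermat 6^(-1) ≡ 6^{9} ≡ 2 (mod 11). Verify: 6 × 2 = 12 ≡ 1 (mod 11)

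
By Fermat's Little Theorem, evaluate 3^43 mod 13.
By Fermat: 3^{12} ≡ 1 mod 13. 43 = 3×12 + 7. So 3^{43} ≡ 3^{7} ≡ 3 mod 13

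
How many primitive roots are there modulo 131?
There are φ(131-1) = φ(130) = 48 primitive roots modulo 131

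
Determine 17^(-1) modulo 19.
Since 19 is prime, by Fermat 17^(-1) ≡ 17^{17} ≡ 9 mod 19. Verify: 17 × 9 = 153 ≡ 1 mod 19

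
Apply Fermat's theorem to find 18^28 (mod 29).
By Fermat's Little Theorem, 18^{28} ≡ 1 (mod 29) since 29 is prime and gcd(18, 29) = 1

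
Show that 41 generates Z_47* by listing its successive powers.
41^1, 41^2, ..., 41^{46} mod 47: [41, 36, 19, 27, 26, 32, 43, 24, 44, 18, 33, 37, 13, 16, 45, 12, 22, 9, 40, 42, 30, 8, 46, 6, 11, 28, 20, 21, 15, 4, 23, 3, 29, 14, 10, 34, 31, 2, 35, 25, 38, 7, 5, 17, 39, 1]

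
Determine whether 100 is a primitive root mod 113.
100^{56} ≡ 1 mod 113 and 56 < 112, so ord_113(100) = 56 ≠ 112 and 100 is not a primitive root.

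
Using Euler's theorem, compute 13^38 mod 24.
By Euler: 13^{8} ≡ 1 (mod 24) since gcd(13, 24) = 1. 38 = 4×8 + 6. So 13^{38} ≡ 13^{6} ≡ 1 (mod 24)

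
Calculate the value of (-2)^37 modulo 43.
By repeated squaring mod 43: (-2)^{1}≡41, (-2)^{2}≡4, (-2)^{4}≡16, (-2)^{8}≡41, (-2)^{16}≡4, (-2)^{32}≡16. Then (-2)^{37} = (-2)^{32+4+1} ≡ 16 × 16 × 41 ≡ 4 mod 43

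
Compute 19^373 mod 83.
Using Fermat: 19^{82} ≡ 1 mod 83. 373 ≡ 45 mod 82. So 19^{373} ≡ 19^{45} ≡ 72 mod 83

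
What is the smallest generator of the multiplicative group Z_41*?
g = 6. For each prime q|40: 6^{20}≡40, 6^{8}≡10, none ≡ 1, so ord_41(6) = 40 and 6 is a primitive root.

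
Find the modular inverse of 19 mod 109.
Since 109 is prime, by Fermat 19^(-1) ≡ 19^{107} ≡ 23 mod 109. Verify: 19 × 23 = 437 ≡ 1 mod 109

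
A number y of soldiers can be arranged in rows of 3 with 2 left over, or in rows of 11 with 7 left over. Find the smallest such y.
M = 3 × 11 = 33. M₁ = 11, y₁ ≡ 2 mod 3. M₂ = 3, y₂ ≡ 4 mod 11. y = 2×11×2 + 7×3×4 ≡ 29 mod 33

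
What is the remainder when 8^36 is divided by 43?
By repeated squaring (mod 43): 8^{1}≡8, 8^{2}≡21, 8^{4}≡11, 8^{8}≡35, 8^{16}≡21, 8^{32}≡11. Then 8^{36} = 8^{32+4} ≡ 11 × 11 ≡ 35 (mod 43)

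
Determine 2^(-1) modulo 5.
Since 5 is prime, by Fermat 2^(-1) ≡ 2^{3} ≡ 3 mod 5. Verify: 2 × 3 = 6 ≡ 1 mod 5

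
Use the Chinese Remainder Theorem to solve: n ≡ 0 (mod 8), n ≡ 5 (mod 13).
M = 8 × 13 = 104. M₁ = 13, y₁ ≡ 5 (mod 8). M₂ = 8, y₂ ≡ 5 (mod 13). n = 0×13×5 + 5×8×5 ≡ 96 (mod 104)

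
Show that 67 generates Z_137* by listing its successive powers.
67^1, 67^2, ..., 67^{136} mod 137: [67, 105, 48, 65, 108, 112, 106, 115, 33, 19, 40, 77, 90, 2, 134, 73, 96, 130, 79, 87, 75, 93, 66, 38, 80, 17, 43, 4, 131, 9, 55, 123, 21, 37, 13, 49, 132, 76, 23, 34, 86, 8, 125, 18, 110, 109, 42, 74, 26, 98, 127, 15, 46, 68, 35, 16, 113, 36, 83, 81, 84, 11, 52, 59, 117, 30, 92, 136, 70, 32, 89, 72, 29, 25, 31, 22, 104, 118, 97, 60, 47, 135, 3, 64, 41, 7, 58, 50, 62, 44, 71, 99, 57, 120, 94, 133, 6, 128, 82, 14, 116, 100, 124, 88, 5, 61, 114, 103, 51, 129, 12, 119, 27, 28, 95, 63, 111, 39, 10, 122, 91, 69, 102, 121, 24, 101, 54, 56, 53, 126, 85, 78, 20, 107, 45, 1]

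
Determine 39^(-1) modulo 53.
Since 53 is prime, by Fermat 39^(-1) ≡ 39^{51} ≡ 34 (mod 53). Verify: 39 × 34 = 1326 ≡ 1 (mod 53)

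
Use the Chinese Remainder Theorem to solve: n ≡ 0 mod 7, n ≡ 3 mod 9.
M = 7 × 9 = 63. M₁ = 9, y₁ ≡ 4 mod 7. M₂ = 7, y₂ ≡ 4 mod 9. n = 0×9×4 + 3×7×4 ≡ 21 mod 63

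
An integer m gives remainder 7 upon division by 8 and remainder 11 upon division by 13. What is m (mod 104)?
M = 8 × 13 = 104. M₁ = 13, y₁ ≡ 5 (mod 8). M₂ = 8, y₂ ≡ 5 (mod 13). m = 7×13×5 + 11×8×5 ≡ 63 (mod 104)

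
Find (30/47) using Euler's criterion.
(30/47) = 30^{23} mod 47 = -1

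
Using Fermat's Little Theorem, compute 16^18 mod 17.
By Fermat: 16^{16} ≡ 1 mod 17. So 16^{18} = 16^{16} · 16^{2} ≡ 16^{2} ≡ 1 mod 17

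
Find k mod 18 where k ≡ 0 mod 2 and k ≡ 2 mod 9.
M = 2 × 9 = 18. M₁ = 9, y₁ ≡ 1 mod 2. M₂ = 2, y₂ ≡ 5 mod 9. k = 0×9×1 + 2×2×5 ≡ 2 mod 18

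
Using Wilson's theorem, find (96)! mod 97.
By Wilson's theorem, (96)! ≡ -1 ≡ 96 mod 97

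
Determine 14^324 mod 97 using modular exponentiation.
Using Fermat: 14^{96} ≡ 1 mod 97. 324 ≡ 36 mod 96. So 14^{324} ≡ 14^{36} ≡ 50 mod 97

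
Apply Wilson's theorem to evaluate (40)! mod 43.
(42)! = (40)! × (41) × (42) ≡ -1 mod 43. So (40)! ≡ -1 × [(42)(41)]^(-1) ≡ 21 mod 43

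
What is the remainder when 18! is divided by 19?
By Wilson's theorem, (18)! ≡ -1 ≡ 18 (mod 19)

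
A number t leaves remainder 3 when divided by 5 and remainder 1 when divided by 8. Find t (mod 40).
M = 5 × 8 = 40. M₁ = 8, y₁ ≡ 2 (mod 5). M₂ = 5, y₂ ≡ 5 (mod 8). t = 3×8×2 + 1×5×5 ≡ 33 (mod 40)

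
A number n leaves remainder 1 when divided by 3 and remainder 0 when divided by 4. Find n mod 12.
M = 3 × 4 = 12. M₁ = 4, y₁ ≡ 1 mod 3. M₂ = 3, y₂ ≡ 3 mod 4. n = 1×4×1 + 0×3×3 ≡ 4 mod 12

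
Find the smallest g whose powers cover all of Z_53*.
g = 2. For each prime q|52: 2^{26}≡52, 2^{4}≡16, none ≡ 1, so ord_53(2) = 52 and 2 is a primitive root.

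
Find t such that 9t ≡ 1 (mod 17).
Since 17 is prime, by Fermat 9^(-1) ≡ 9^{15} ≡ 2 (mod 17). Verify: 9 × 2 = 18 ≡ 1 (mod 17)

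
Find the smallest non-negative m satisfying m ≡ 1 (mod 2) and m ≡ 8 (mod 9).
M = 2 × 9 = 18. M₁ = 9, y₁ ≡ 1 (mod 2). M₂ = 2, y₂ ≡ 5 (mod 9). m = 1×9×1 + 8×2×5 ≡ 17 (mod 18)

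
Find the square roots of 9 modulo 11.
The square roots of 9 mod 11 are 3 and 8. Verify: 3² = 9 ≡ 9 (mod 11)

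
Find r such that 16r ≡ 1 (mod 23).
Since 23 is prime, by Fermat 16^(-1) ≡ 16^{21} ≡ 13 (mod 23). Verify: 16 × 13 = 208 ≡ 1 (mod 23)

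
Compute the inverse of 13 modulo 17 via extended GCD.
Extended GCD: 13(4) + 17(-3) = 1. So 13^(-1) ≡ 4 mod 17. Verify: 13 × 4 = 52 ≡ 1 mod 17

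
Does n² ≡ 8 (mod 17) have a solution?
By Euler's criterion: 8^{8} ≡ 1 (mod 17). Since this equals 1, 8 is a QR.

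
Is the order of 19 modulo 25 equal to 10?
Powers of 19 mod 25: 19^1≡19, 19^2≡11, 19^3≡9, 19^4≡21, 19^5≡24, 19^6≡6, 19^7≡14, 19^8≡16, 19^9≡4, 19^10≡1. First k with 19^k≡1 is k=10. Yes, ord_25(19) = 10.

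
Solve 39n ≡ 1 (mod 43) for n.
Since 43 is prime, by Fermat 39^(-1) ≡ 39^{41} ≡ 32 (mod 43). Verify: 39 × 32 = 1248 ≡ 1 (mod 43)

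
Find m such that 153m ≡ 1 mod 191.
Since 191 is prime, by Fermat 153^(-1) ≡ 153^{189} ≡ 5 mod 191. Verify: 153 × 5 = 765 ≡ 1 mod 191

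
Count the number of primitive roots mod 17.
A prime p has φ(p-1) primitive roots; here φ(16) = 8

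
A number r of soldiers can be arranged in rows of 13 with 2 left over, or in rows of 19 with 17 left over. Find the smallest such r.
M = 13 × 19 = 247. M₁ = 19, y₁ ≡ 11 mod 13. M₂ = 13, y₂ ≡ 3 mod 19. r = 2×19×11 + 17×13×3 ≡ 93 mod 247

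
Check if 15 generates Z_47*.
ord_47(15) divides 46. For each prime q|46: 15^{23}≡46, 15^{2}≡37, none ≡ 1. So 15 has order 46 and is a primitive root mod 47.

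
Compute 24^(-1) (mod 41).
Since 41 is prime, by Fermat 24^(-1) ≡ 24^{39} ≡ 12 (mod 41). Verify: 24 × 12 = 288 ≡ 1 (mod 41)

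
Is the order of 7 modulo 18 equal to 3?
Powers of 7 mod 18: 7^1≡7, 7^2≡13, 7^3≡1. First k with 7^k≡1 is k=3. Yes, ord_18(7) = 3.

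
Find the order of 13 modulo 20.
Powers of 13 mod 20: 13^1≡13, 13^2≡9, 13^3≡17, 13^4≡1. Order = 4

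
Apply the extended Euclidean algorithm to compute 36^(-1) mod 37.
Extended GCD: 36(-1) + 37(1) = 1. So 36^(-1) ≡ -1 ≡ 36 (mod 37). Verify: 36 × 36 = 1296 ≡ 1 (mod 37)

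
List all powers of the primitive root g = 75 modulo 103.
75^1, 75^2, ..., 75^{102} mod 103: [75, 63, 90, 55, 5, 66, 6, 38, 69, 25, 21, 30, 87, 36, 22, 2, 47, 23, 77, 7, 10, 29, 12, 76, 35, 50, 42, 60, 71, 72, 44, 4, 94, 46, 51, 14, 20, 58, 24, 49, 70, 100, 84, 17, 39, 41, 88, 8, 85, 92, 102, 28, 40, 13, 48, 98, 37, 97, 65, 34, 78, 82, 73, 16, 67, 81, 101, 56, 80, 26, 96, 93, 74, 91, 27, 68, 53, 61, 43, 32, 31, 59, 99, 9, 57, 52, 89, 83, 45, 79, 54, 33, 3, 19, 86, 64, 62, 15, 95, 18, 11, 1]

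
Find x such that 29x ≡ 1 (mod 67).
Since 67 is prime, by Fermat 29^(-1) ≡ 29^{65} ≡ 37 (mod 67). Verify: 29 × 37 = 1073 ≡ 1 (mod 67)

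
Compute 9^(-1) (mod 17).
Since 17 is prime, by Fermat 9^(-1) ≡ 9^{15} ≡ 2 (mod 17). Verify: 9 × 2 = 18 ≡ 1 (mod 17)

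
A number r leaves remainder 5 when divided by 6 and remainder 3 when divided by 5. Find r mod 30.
M = 6 × 5 = 30. M₁ = 5, y₁ ≡ 5 mod 6. M₂ = 6, y₂ ≡ 1 mod 5. r = 5×5×5 + 3×6×1 ≡ 23 mod 30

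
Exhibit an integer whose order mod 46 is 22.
5 has order 22 mod 46 since 5^{22} ≡ 1 mod 46 and no smaller power works.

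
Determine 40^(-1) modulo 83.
Since 83 is prime, by Fermat 40^(-1) ≡ 40^{81} ≡ 27 mod 83. Verify: 40 × 27 = 1080 ≡ 1 mod 83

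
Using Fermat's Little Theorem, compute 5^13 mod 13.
By Fermat: 5^{12} ≡ 1 (mod 13). So 5^{13} = 5^{12} · 5^{1} ≡ 5^{1} ≡ 5 (mod 13)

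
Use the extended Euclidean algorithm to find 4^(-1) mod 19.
Extended GCD: 4(5) + 19(-1) = 1. So 4^(-1) ≡ 5 (mod 19). Verify: 4 × 5 = 20 ≡ 1 (mod 19)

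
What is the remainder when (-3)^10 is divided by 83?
By repeated squaring mod 83: (-3)^{1}≡80, (-3)^{2}≡9, (-3)^{4}≡81, (-3)^{8}≡4. Then (-3)^{10} = (-3)^{8+2} ≡ 4 × 9 ≡ 36 mod 83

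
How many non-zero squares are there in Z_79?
For prime 79, there are (p-1)/2 = (79-1)/2 = 39 quadratic residues (excluding 0).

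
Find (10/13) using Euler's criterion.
(10/13) = 10^{6} mod 13 = 1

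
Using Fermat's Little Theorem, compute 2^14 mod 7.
By Fermat: 2^{6} ≡ 1 (mod 7). 14 = 2×6 + 2. So 2^{14} ≡ 2^{2} ≡ 4 (mod 7)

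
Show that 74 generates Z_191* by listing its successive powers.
74^1, 74^2, ..., 74^{190} mod 191: [74, 128, 113, 149, 139, 163, 29, 45, 83, 30, 119, 20, 143, 77, 159, 115, 106, 13, 7, 136, 132, 27, 88, 18, 186, 12, 124, 8, 19, 69, 140, 46, 157, 158, 41, 169, 91, 49, 188, 160, 189, 43, 126, 156, 84, 104, 56, 133, 101, 25, 131, 144, 151, 96, 37, 64, 152, 170, 165, 177, 110, 118, 137, 15, 155, 10, 167, 134, 175, 153, 53, 102, 99, 68, 66, 109, 44, 9, 93, 6, 62, 4, 105, 130, 70, 23, 174, 79, 116, 180, 141, 120, 94, 80, 190, 117, 63, 78, 42, 52, 28, 162, 146, 108, 161, 72, 171, 48, 114, 32, 76, 85, 178, 184, 55, 59, 164, 103, 173, 5, 179, 67, 183, 172, 122, 51, 145, 34, 33, 150, 22, 100, 142, 3, 31, 2, 148, 65, 35, 107, 87, 135, 58, 90, 166, 60, 47, 40, 95, 154, 127, 39, 21, 26, 14, 81, 73, 54, 176, 36, 181, 24, 57, 16, 38, 138, 89, 92, 123, 125, 82, 147, 182, 98, 185, 129, 187, 86, 61, 121, 168, 17, 112, 75, 11, 50, 71, 97, 111, 1]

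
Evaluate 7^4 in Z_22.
7^{4} = 2401 ≡ 3 mod 22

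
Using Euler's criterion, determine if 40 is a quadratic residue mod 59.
By Euler's criterion: 40^{29} ≡ 58 (mod 59). Since this equals -1 (≡ 58), 40 is not a QR.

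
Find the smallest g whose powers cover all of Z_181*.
g = 2. Powers: [2, 4, 8, 16, 32, 64, ...] generates all 180 non-zero residues.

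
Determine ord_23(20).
Powers of 20 mod 23: 20^1≡20, 20^2≡9, 20^3≡19, 20^4≡12, 20^5≡10, 20^6≡16, 20^7≡21, 20^8≡6, 20^9≡5, 20^10≡8, 20^11≡22, 20^12≡3, 20^13≡14, 20^14≡4, 20^15≡11, 20^16≡13, 20^17≡7, 20^18≡2, 20^19≡17, 20^20≡18, 20^21≡15, 20^22≡1. Order = 22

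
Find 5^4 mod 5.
5^{4} = 625 ≡ 0 mod 5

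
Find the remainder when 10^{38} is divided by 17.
By Fermat: 10^{16} ≡ 1 (mod 17). 38 = 2×16 + 6. So 10^{38} ≡ 10^{6} ≡ 9 (mod 17)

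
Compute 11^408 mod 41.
Using Fermat: 11^{40} ≡ 1 (mod 41). 408 ≡ 8 (mod 40). So 11^{408} ≡ 11^{8} ≡ 16 (mod 41)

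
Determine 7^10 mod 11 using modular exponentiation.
Using Fermat: 7^{10} ≡ 1 mod 11. 10 ≡ 0 mod 10. So 7^{10} ≡ 7^{0} ≡ 1 mod 11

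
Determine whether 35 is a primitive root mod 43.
35^{7} ≡ 1 mod 43 and 7 < 42, so ord_43(35) = 7 ≠ 42 and 35 is not a primitive root.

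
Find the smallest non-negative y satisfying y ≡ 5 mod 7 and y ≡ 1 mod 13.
M = 7 × 13 = 91. M₁ = 13, y₁ ≡ 6 mod 7. M₂ = 7, y₂ ≡ 2 mod 13. y = 5×13×6 + 1×7×2 ≡ 40 mod 91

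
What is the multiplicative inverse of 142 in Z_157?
Since 157 is prime, by Fermat 142^(-1) ≡ 142^{155} ≡ 136 (mod 157). Verify: 142 × 136 = 19312 ≡ 1 (mod 157)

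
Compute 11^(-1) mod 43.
Since 43 is prime, by Fermat 11^(-1) ≡ 11^{41} ≡ 4 mod 43. Verify: 11 × 4 = 44 ≡ 1 mod 43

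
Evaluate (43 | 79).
(43/79) = 43^{39} mod 79 = -1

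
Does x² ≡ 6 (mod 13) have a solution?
By Euler's criterion: 6^{6} ≡ 12 (mod 13). Since this equals -1 (≡ 12), 6 is not a QR.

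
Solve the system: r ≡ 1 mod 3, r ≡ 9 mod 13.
M = 3 × 13 = 39. M₁ = 13, y₁ ≡ 1 mod 3. M₂ = 3, y₂ ≡ 9 mod 13. r = 1×13×1 + 9×3×9 ≡ 22 mod 39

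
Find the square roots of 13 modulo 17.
The square roots of 13 mod 17 are 8 and 9. Verify: 8² = 64 ≡ 13 mod 17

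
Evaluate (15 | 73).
(15/73) = 15^{36} mod 73 = -1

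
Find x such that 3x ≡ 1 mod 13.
Since 13 is prime, by Fermat 3^(-1) ≡ 3^{11} ≡ 9 mod 13. Verify: 3 × 9 = 27 ≡ 1 mod 13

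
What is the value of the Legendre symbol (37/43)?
(37/43) = 37^{21} mod 43 = -1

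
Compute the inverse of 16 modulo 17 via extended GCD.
Extended GCD: 16(-1) + 17(1) = 1. So 16^(-1) ≡ -1 ≡ 16 mod 17. Verify: 16 × 16 = 256 ≡ 1 mod 17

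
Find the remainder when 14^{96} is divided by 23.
By Fermat: 14^{22} ≡ 1 (mod 23). 96 = 4×22 + 8. So 14^{96} ≡ 14^{8} ≡ 13 (mod 23)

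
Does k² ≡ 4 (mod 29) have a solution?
By Euler's criterion: 4^{14} ≡ 1 (mod 29). Since this equals 1, 4 is a QR.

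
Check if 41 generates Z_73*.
41^{18} ≡ 1 mod 73 and 18 < 72, so ord_73(41) = 18 ≠ 72 and 41 is not a primitive root.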